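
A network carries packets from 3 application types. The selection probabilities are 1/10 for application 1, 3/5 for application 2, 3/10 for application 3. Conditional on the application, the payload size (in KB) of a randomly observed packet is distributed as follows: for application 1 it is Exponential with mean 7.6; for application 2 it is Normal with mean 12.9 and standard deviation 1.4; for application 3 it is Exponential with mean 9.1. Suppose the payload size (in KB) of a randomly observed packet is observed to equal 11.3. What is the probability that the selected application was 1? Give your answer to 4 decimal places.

Likelihoods f(11.3 | ·): 1: 0.0297481; 2: 0.148307; 3: 0.0317446.
Posterior ∝ prior × likelihood. Numerator for 1: 0.1·0.0297481 = 0.00297481.
Normalizing constant: 0.1·0.0297481 + 0.6·0.148307 + 0.3·0.0317446 = 0.101482.
P(1 | observation) = 0.00297481 / 0.101482 = 0.0293136.

0.0293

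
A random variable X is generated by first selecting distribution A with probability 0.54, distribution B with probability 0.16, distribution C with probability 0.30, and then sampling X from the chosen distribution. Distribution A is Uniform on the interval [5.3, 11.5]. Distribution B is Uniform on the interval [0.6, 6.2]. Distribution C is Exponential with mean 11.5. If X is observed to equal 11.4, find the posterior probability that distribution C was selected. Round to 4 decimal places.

0.1000

Likelihoods f(11.4 | ·): A: 0.16129; B: 0; C: 0.0322689.
Posterior ∝ prior × likelihood. Numerator for C: 0.3·0.0322689 = 0.00968067.
Normalizing constant: 0.54·0.16129 + 0.16·0 + 0.3·0.0322689 = 0.0967774.
P(C | observation) = 0.00968067 / 0.0967774 = 0.10003.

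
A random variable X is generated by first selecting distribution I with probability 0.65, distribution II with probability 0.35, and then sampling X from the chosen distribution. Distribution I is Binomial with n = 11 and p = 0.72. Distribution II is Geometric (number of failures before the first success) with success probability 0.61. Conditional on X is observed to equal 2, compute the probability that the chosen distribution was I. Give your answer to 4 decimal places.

Likelihoods P(X=2 | ·): I: 0.000301613; II: 0.092781.
Posterior ∝ prior × likelihood. Numerator for I: 0.65·0.000301613 = 0.000196048.
Normalizing constant: 0.65·0.000301613 + 0.35·0.092781 = 0.0326694.
P(I | observation) = 0.000196048 / 0.0326694 = 0.00600098.

0.0060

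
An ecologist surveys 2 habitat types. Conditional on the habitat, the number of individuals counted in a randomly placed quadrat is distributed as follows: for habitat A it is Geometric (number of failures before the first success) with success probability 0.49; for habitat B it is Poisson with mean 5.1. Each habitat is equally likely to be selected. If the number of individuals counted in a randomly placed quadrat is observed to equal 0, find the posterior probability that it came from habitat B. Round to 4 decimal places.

Likelihoods P(X=0 | ·): A: 0.49; B: 0.00609675.
Posterior ∝ prior × likelihood. Numerator for B: 0.5·0.00609675 = 0.00304837.
Normalizing constant: 0.5·0.49 + 0.5·0.00609675 = 0.248048.
P(B | observation) = 0.00304837 / 0.248048 = 0.0122894.

0.0123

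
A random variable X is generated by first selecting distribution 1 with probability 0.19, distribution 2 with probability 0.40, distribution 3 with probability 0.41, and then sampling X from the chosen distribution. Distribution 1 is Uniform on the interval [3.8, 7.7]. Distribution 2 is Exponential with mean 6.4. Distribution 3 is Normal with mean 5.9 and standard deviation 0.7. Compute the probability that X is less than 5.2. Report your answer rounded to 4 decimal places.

Conditional on each component, P(X < 5.2): 1: 0.358974; 2: 0.556253; 3: 0.158655.
By total probability, P(X < 5.2) = 0.19·0.358974 + 0.4·0.556253 + 0.41·0.158655 = 0.355755.

0.3558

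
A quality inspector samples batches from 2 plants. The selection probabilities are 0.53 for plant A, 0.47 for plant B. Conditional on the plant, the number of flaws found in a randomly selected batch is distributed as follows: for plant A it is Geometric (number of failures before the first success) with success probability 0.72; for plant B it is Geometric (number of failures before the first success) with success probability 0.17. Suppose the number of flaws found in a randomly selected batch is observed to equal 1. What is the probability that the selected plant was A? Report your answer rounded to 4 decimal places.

0.6170

Likelihoods P(X=1 | ·): A: 0.2016; B: 0.1411.
Posterior ∝ prior × likelihood. Numerator for A: 0.53·0.2016 = 0.106848.
Normalizing constant: 0.53·0.2016 + 0.47·0.1411 = 0.173165.
P(A | observation) = 0.106848 / 0.173165 = 0.61703.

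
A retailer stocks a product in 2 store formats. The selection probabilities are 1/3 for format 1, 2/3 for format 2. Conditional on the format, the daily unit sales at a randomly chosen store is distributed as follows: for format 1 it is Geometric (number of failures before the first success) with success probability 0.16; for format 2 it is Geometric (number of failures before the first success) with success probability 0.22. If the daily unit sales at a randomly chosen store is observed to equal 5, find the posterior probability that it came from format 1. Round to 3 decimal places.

0.345

Likelihoods P(X=5 | ·): 1: 0.0669139; 2: 0.0635178.
Posterior ∝ prior × likelihood. Numerator for 1: 0.333333·0.0669139 = 0.0223046.
Normalizing constant: 0.333333·0.0669139 + 0.666667·0.0635178 = 0.0646499.
P(1 | observation) = 0.0223046 / 0.0646499 = 0.345007.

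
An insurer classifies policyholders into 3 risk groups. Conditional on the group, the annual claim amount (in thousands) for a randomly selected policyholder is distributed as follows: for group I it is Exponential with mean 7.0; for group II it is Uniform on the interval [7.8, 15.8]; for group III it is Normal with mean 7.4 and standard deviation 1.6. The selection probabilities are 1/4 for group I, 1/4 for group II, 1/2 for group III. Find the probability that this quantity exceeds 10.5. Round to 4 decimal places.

Conditional on each group, P(X > 10.5): I: 0.22313; II: 0.6625; III: 0.0263421.
By total probability, P(X > 10.5) = 0.25·0.22313 + 0.25·0.6625 + 0.5·0.0263421 = 0.234579.

0.2346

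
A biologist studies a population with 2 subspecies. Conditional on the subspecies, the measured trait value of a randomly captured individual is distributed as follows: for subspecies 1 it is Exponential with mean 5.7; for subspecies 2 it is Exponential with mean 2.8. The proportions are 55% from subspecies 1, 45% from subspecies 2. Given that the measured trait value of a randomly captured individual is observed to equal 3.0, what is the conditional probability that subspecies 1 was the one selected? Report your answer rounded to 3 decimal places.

Likelihoods f(3.0 | ·): 1: 0.103645; 2: 0.122328.
Posterior ∝ prior × likelihood. Numerator for 1: 0.55·0.103645 = 0.0570048.
Normalizing constant: 0.55·0.103645 + 0.45·0.122328 = 0.112053.
P(1 | observation) = 0.0570048 / 0.112053 = 0.508733.

0.509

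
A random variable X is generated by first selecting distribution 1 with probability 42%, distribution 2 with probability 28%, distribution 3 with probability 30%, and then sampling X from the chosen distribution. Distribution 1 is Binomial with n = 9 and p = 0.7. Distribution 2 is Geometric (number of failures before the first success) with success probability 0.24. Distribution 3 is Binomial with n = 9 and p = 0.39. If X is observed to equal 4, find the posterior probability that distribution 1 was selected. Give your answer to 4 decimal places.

0.2428

Likelihoods P(X=4 | ·): 1: 0.0735138; 2: 0.0800692; 3: 0.246194.
Posterior ∝ prior × likelihood. Numerator for 1: 0.42·0.0735138 = 0.0308758.
Normalizing constant: 0.42·0.0735138 + 0.28·0.0800692 + 0.3·0.246194 = 0.127154.
P(1 | observation) = 0.0308758 / 0.127154 = 0.242823.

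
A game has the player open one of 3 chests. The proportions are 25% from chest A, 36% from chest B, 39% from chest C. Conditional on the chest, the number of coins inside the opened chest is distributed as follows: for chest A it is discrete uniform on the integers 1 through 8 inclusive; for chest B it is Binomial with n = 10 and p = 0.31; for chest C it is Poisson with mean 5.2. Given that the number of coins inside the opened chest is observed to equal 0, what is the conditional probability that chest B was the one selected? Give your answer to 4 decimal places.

0.8037

Likelihoods P(X=0 | ·): A: 0; B: 0.0244619; C: 0.00551656.
Posterior ∝ prior × likelihood. Numerator for B: 0.36·0.0244619 = 0.0088063.
Normalizing constant: 0.25·0 + 0.36·0.0244619 + 0.39·0.00551656 = 0.0109578.
P(B | observation) = 0.0088063 / 0.0109578 = 0.803659.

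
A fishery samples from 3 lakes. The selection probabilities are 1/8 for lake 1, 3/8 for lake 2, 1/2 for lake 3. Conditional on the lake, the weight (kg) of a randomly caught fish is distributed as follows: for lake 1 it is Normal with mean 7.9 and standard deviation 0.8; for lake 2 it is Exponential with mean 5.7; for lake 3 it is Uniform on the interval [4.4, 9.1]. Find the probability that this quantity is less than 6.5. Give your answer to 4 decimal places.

0.4835

Conditional on each lake, P(X < 6.5): 1: 0.0400592; 2: 0.680293; 3: 0.446809.
By total probability, P(X < 6.5) = 0.125·0.0400592 + 0.375·0.680293 + 0.5·0.446809 = 0.483522.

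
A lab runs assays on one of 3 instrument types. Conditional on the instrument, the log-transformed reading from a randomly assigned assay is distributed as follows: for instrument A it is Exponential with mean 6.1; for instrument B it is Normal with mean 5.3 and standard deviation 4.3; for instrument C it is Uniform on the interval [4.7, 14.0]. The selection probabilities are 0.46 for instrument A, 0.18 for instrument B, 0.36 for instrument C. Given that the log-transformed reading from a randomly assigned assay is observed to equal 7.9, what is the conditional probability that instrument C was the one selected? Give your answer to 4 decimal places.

Likelihoods f(7.9 | ·): A: 0.0448976; B: 0.0772773; C: 0.107527.
Posterior ∝ prior × likelihood. Numerator for C: 0.36·0.107527 = 0.0387097.
Normalizing constant: 0.46·0.0448976 + 0.18·0.0772773 + 0.36·0.107527 = 0.0732725.
P(C | observation) = 0.0387097 / 0.0732725 = 0.528298.

0.5283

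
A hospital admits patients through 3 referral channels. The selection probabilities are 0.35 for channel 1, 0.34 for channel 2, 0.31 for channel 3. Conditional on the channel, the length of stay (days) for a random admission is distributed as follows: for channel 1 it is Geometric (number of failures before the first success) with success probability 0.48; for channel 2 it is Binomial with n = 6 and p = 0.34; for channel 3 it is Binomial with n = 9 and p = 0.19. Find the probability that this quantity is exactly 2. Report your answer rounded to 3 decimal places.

Conditional on each channel, P(X = 2): 1: 0.129792; 2: 0.329022; 3: 0.297307.
By total probability, P(X = 2) = 0.35·0.129792 + 0.34·0.329022 + 0.31·0.297307 = 0.24946.

0.249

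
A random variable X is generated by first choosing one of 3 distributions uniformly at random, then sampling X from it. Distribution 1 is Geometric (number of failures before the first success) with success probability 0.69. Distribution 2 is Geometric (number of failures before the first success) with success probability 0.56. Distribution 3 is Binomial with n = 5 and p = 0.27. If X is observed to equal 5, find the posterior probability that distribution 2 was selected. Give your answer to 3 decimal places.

0.730

Likelihoods P(X=5 | ·): 1: 0.00197541; 2: 0.00923531; 3: 0.00143489.
Posterior ∝ prior × likelihood. Numerator for 2: 0.333333·0.00923531 = 0.00307844.
Normalizing constant: 0.333333·0.00197541 + 0.333333·0.00923531 + 0.333333·0.00143489 = 0.0042152.
P(2 | observation) = 0.00307844 / 0.0042152 = 0.730317.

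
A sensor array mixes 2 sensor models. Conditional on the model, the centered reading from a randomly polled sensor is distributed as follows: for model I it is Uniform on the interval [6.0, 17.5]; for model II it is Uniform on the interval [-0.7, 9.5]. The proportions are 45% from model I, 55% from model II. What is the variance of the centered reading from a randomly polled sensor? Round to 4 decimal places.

23.0984

Per component, I: μ=11.75, E[X²]=149.083; II: μ=4.4, E[X²]=28.03.
E[X] = 0.45·11.75 + 0.55·4.4 = 7.7075.
E[X²] = 0.45·149.083 + 0.55·28.03 = 82.504.
Var(X) = E[X²] − (E[X])² = 82.504 − 59.4056 = 23.0984.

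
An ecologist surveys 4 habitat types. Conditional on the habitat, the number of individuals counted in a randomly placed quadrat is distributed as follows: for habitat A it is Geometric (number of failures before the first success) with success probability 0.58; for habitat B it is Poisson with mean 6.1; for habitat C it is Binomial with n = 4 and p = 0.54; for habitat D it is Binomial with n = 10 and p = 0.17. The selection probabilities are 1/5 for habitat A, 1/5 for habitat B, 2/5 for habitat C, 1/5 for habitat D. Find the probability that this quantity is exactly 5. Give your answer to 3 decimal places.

0.036

Conditional on each habitat, P(X = 5): A: 0.00758009; B: 0.15786; C: 0; D: 0.014094.
By total probability, P(X = 5) = 0.2·0.00758009 + 0.2·0.15786 + 0.4·0 + 0.2·0.014094 = 0.0359068.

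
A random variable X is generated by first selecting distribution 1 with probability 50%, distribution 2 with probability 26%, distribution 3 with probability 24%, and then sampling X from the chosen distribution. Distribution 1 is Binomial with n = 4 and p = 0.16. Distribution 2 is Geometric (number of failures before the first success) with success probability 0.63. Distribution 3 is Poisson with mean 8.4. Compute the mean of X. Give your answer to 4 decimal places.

2.4887

Component means — 1: 0.64; 2: 0.587302; 3: 8.4.
E[X] = 0.5·0.64 + 0.26·0.587302 + 0.24·8.4 = 2.4887.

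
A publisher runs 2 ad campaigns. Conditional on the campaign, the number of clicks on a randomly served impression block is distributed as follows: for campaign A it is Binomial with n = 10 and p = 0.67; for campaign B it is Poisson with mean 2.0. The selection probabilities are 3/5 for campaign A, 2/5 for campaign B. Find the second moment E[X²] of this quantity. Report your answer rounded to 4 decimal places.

30.6606

For each component E[X²] = Var + (mean)², giving A: 47.101; B: 6.
Overall E[X²] = 0.6·47.101 + 0.4·6 = 30.6606.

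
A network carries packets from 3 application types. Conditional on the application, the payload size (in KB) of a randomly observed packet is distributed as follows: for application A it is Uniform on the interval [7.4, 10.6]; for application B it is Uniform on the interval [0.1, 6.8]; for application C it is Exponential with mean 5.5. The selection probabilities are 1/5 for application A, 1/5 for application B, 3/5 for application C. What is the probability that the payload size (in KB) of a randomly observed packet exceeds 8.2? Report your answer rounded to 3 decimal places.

Conditional on each application, P(X > 8.2): A: 0.75; B: 0; C: 0.225168.
By total probability, P(X > 8.2) = 0.2·0.75 + 0.2·0 + 0.6·0.225168 = 0.285101.

0.285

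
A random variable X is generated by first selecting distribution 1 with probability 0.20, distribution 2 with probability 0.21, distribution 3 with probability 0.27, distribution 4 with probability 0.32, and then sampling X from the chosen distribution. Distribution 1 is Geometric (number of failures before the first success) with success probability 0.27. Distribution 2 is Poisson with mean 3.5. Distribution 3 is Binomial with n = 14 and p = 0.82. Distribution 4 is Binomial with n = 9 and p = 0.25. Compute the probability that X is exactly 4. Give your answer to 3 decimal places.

0.092

Conditional on each component, P(X = 4): 1: 0.0766753; 2: 0.188812; 3: 1.6159e-05; 4: 0.116798.
By total probability, P(X = 4) = 0.2·0.0766753 + 0.21·0.188812 + 0.27·1.6159e-05 + 0.32·0.116798 = 0.0923655.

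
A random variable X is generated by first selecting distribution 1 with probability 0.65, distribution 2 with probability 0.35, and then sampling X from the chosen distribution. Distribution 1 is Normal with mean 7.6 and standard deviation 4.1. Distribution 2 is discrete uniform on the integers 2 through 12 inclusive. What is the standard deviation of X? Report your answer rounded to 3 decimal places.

Per component, 1: μ=7.6, E[X²]=74.57; 2: μ=7, E[X²]=59.
E[X] = 0.65·7.6 + 0.35·7 = 7.39.
E[X²] = 0.65·74.57 + 0.35·59 = 69.1205.
Var(X) = E[X²] − (E[X])² = 69.1205 − 54.6121 = 14.5084.
SD(X) = √14.5084 = 3.80899.

3.809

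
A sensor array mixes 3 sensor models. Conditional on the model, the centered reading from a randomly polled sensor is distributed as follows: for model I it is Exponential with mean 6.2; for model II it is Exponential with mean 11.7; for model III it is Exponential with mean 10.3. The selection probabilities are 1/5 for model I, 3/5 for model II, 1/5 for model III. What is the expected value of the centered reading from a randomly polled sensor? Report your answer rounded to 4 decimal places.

Component means — I: 6.2; II: 11.7; III: 10.3.
E[X] = 0.2·6.2 + 0.6·11.7 + 0.2·10.3 = 10.32.

10.3200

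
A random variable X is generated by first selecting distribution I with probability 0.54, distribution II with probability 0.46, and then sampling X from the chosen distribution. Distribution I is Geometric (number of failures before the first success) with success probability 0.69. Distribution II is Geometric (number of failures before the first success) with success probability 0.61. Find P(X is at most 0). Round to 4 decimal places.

Conditional on each component, P(X ≤ 0): I: 0.69; II: 0.61.
By total probability, P(X ≤ 0) = 0.54·0.69 + 0.46·0.61 = 0.6532.

0.6532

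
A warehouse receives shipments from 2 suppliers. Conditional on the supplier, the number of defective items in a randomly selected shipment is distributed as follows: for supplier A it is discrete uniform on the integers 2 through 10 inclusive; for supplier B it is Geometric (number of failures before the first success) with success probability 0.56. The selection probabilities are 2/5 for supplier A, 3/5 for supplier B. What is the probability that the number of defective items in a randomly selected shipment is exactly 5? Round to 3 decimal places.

Conditional on each supplier, P(X = 5): A: 0.111111; B: 0.00923531.
By total probability, P(X = 5) = 0.4·0.111111 + 0.6·0.00923531 = 0.0499856.

0.050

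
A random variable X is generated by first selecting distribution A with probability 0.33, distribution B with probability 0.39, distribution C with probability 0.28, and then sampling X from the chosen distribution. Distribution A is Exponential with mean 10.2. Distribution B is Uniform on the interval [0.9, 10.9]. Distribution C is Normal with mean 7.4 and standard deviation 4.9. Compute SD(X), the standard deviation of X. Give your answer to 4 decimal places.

6.9033

Per component, A: μ=10.2, E[X²]=208.08; B: μ=5.9, E[X²]=43.1433; C: μ=7.4, E[X²]=78.77.
E[X] = 0.33·10.2 + 0.39·5.9 + 0.28·7.4 = 7.739.
E[X²] = 0.33·208.08 + 0.39·43.1433 + 0.28·78.77 = 107.548.
Var(X) = E[X²] − (E[X])² = 107.548 − 59.8921 = 47.6558.
SD(X) = √47.6558 = 6.90332.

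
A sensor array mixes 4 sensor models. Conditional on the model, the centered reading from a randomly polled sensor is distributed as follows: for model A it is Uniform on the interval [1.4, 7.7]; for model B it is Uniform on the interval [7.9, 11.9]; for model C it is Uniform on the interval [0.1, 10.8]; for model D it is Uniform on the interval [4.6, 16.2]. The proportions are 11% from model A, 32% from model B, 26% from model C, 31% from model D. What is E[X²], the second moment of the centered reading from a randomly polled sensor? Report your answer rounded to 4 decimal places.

81.6400

For each component E[X²] = Var + (mean)², giving A: 24.01; B: 99.3433; C: 39.2433; D: 119.373.
Overall E[X²] = 0.11·24.01 + 0.32·99.3433 + 0.26·39.2433 + 0.31·119.373 = 81.64.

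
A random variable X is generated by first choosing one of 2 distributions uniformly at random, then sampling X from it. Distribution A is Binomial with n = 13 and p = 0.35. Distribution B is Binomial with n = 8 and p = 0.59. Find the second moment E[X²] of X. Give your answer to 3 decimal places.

23.937

For each component E[X²] = Var + (mean)², giving A: 23.66; B: 24.2136.
Overall E[X²] = 0.5·23.66 + 0.5·24.2136 = 23.9368.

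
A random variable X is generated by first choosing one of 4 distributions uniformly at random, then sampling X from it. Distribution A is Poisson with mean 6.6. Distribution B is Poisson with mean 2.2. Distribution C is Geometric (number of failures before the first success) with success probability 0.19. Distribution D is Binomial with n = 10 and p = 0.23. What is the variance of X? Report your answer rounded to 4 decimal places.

Per component, A: μ=6.6, E[X²]=50.16; B: μ=2.2, E[X²]=7.04; C: μ=4.26316, E[X²]=40.6122; D: μ=2.3, E[X²]=7.061.
E[X] = 0.25·6.6 + 0.25·2.2 + 0.25·4.26316 + 0.25·2.3 = 3.84079.
E[X²] = 0.25·50.16 + 0.25·7.04 + 0.25·40.6122 + 0.25·7.061 = 26.2183.
Var(X) = E[X²] − (E[X])² = 26.2183 − 14.7517 = 11.4666.

11.4666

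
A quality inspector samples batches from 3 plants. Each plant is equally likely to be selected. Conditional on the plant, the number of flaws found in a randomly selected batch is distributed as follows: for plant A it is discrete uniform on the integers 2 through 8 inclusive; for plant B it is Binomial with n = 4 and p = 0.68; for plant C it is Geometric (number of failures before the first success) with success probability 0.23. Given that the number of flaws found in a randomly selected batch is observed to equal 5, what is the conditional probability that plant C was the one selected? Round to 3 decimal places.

Likelihoods P(X=5 | ·): A: 0.142857; B: 0; C: 0.062256.
Posterior ∝ prior × likelihood. Numerator for C: 0.333333·0.062256 = 0.020752.
Normalizing constant: 0.333333·0.142857 + 0.333333·0 + 0.333333·0.062256 = 0.0683711.
P(C | observation) = 0.020752 / 0.0683711 = 0.30352.

0.304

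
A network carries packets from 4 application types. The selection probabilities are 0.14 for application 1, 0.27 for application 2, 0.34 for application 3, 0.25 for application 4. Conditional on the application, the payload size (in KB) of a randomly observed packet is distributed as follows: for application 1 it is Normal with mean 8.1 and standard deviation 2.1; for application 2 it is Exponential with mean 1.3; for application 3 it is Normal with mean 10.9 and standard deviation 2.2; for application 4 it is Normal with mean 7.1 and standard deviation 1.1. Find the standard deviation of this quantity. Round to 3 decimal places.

4.140

Per component, 1: μ=8.1, E[X²]=70.02; 2: μ=1.3, E[X²]=3.38; 3: μ=10.9, E[X²]=123.65; 4: μ=7.1, E[X²]=51.62.
E[X] = 0.14·8.1 + 0.27·1.3 + 0.34·10.9 + 0.25·7.1 = 6.966.
E[X²] = 0.14·70.02 + 0.27·3.38 + 0.34·123.65 + 0.25·51.62 = 65.6614.
Var(X) = E[X²] − (E[X])² = 65.6614 − 48.5252 = 17.1362.
SD(X) = √17.1362 = 4.13959.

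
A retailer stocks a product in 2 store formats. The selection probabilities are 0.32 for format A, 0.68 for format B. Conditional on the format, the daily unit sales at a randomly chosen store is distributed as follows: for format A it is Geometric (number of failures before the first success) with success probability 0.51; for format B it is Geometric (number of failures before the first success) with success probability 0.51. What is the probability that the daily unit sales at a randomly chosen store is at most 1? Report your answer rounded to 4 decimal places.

Conditional on each format, P(X ≤ 1): A: 0.7599; B: 0.7599.
By total probability, P(X ≤ 1) = 0.32·0.7599 + 0.68·0.7599 = 0.7599.

0.7599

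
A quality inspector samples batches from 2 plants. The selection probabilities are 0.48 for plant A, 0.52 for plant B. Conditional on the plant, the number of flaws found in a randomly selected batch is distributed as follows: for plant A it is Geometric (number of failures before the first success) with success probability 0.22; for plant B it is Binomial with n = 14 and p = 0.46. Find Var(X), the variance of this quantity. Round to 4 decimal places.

11.6351

Per component, A: μ=3.54545, E[X²]=28.686; B: μ=6.44, E[X²]=44.9512.
E[X] = 0.48·3.54545 + 0.52·6.44 = 5.05062.
E[X²] = 0.48·28.686 + 0.52·44.9512 = 37.1439.
Var(X) = E[X²] − (E[X])² = 37.1439 − 25.5087 = 11.6351.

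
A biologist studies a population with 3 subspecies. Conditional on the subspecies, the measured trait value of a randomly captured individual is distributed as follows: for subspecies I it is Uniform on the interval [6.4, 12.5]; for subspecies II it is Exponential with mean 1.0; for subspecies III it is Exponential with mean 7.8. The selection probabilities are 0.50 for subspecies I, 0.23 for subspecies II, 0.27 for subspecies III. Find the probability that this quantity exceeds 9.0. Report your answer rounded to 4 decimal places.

Conditional on each subspecies, P(X > 9.0): I: 0.57377; II: 0.00012341; III: 0.315421.
By total probability, P(X > 9.0) = 0.5·0.57377 + 0.23·0.00012341 + 0.27·0.315421 = 0.372077.

0.3721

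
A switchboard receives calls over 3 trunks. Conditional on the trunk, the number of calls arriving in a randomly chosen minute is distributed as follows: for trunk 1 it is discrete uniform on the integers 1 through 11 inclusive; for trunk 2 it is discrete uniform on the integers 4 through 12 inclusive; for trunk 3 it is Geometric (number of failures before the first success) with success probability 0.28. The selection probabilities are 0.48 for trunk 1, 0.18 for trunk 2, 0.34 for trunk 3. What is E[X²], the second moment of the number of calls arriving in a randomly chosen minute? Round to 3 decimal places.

For each component E[X²] = Var + (mean)², giving 1: 46; 2: 70.6667; 3: 15.7959.
Overall E[X²] = 0.48·46 + 0.18·70.6667 + 0.34·15.7959 = 40.1706.

40.171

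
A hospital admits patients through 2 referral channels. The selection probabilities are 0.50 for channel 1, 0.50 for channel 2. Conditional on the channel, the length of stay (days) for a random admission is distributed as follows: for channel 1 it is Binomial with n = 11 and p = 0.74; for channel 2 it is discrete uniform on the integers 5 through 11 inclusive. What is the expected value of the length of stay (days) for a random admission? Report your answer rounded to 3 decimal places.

8.070

Component means — 1: 8.14; 2: 8.
E[X] = 0.5·8.14 + 0.5·8 = 8.07.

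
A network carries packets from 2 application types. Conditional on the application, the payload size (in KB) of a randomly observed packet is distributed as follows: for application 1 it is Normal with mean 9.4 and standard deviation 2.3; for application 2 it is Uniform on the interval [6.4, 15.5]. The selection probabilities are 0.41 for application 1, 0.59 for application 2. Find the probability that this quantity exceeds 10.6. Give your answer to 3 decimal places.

Conditional on each application, P(X > 10.6): 1: 0.300926; 2: 0.538462.
By total probability, P(X > 10.6) = 0.41·0.300926 + 0.59·0.538462 = 0.441072.

0.441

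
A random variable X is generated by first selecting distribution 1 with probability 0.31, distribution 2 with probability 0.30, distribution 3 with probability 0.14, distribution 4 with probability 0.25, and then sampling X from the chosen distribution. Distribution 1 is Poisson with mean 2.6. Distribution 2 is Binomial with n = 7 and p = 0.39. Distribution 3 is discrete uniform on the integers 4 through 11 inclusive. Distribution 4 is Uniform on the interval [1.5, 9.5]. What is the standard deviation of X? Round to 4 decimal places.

Per component, 1: μ=2.6, E[X²]=9.36; 2: μ=2.73, E[X²]=9.1182; 3: μ=7.5, E[X²]=61.5; 4: μ=5.5, E[X²]=35.5833.
E[X] = 0.31·2.6 + 0.3·2.73 + 0.14·7.5 + 0.25·5.5 = 4.05.
E[X²] = 0.31·9.36 + 0.3·9.1182 + 0.14·61.5 + 0.25·35.5833 = 23.1429.
Var(X) = E[X²] − (E[X])² = 23.1429 − 16.4025 = 6.74039.
SD(X) = √6.74039 = 2.59623.

2.5962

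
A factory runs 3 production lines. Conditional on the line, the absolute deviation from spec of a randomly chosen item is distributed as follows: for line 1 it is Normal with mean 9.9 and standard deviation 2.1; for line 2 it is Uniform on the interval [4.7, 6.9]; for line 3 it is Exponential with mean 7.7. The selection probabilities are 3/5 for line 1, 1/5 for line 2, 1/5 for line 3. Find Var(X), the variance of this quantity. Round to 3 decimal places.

17.327

Per component, 1: μ=9.9, E[X²]=102.42; 2: μ=5.8, E[X²]=34.0433; 3: μ=7.7, E[X²]=118.58.
E[X] = 0.6·9.9 + 0.2·5.8 + 0.2·7.7 = 8.64.
E[X²] = 0.6·102.42 + 0.2·34.0433 + 0.2·118.58 = 91.9767.
Var(X) = E[X²] − (E[X])² = 91.9767 − 74.6496 = 17.3271.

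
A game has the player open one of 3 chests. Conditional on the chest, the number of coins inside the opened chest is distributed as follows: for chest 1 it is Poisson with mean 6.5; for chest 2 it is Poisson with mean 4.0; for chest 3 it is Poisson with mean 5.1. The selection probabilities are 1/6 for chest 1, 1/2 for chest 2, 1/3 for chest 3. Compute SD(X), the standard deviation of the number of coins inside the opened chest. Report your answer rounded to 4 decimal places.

Per component, 1: μ=6.5, E[X²]=48.75; 2: μ=4, E[X²]=20; 3: μ=5.1, E[X²]=31.11.
E[X] = 0.166667·6.5 + 0.5·4 + 0.333333·5.1 = 4.78333.
E[X²] = 0.166667·48.75 + 0.5·20 + 0.333333·31.11 = 28.495.
Var(X) = E[X²] − (E[X])² = 28.495 − 22.8803 = 5.61472.
SD(X) = √5.61472 = 2.36954.

2.3695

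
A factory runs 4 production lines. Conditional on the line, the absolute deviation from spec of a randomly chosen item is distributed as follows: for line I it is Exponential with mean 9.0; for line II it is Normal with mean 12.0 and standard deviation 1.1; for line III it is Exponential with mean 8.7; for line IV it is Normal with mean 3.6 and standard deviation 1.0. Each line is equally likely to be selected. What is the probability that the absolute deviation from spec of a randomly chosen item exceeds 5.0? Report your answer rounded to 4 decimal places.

0.5543

Conditional on each line, P(X > 5.0): I: 0.573753; II: 1; III: 0.562867; IV: 0.0807567.
By total probability, P(X > 5.0) = 0.25·0.573753 + 0.25·1 + 0.25·0.562867 + 0.25·0.0807567 = 0.554344.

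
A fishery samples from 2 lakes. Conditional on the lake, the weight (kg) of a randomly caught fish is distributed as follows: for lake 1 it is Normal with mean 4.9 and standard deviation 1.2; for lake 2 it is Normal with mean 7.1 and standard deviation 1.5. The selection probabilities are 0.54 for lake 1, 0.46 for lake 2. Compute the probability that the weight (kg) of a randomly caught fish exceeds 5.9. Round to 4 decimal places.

0.4718

Conditional on each lake, P(X > 5.9): 1: 0.202328; 2: 0.788145.
By total probability, P(X > 5.9) = 0.54·0.202328 + 0.46·0.788145 = 0.471804.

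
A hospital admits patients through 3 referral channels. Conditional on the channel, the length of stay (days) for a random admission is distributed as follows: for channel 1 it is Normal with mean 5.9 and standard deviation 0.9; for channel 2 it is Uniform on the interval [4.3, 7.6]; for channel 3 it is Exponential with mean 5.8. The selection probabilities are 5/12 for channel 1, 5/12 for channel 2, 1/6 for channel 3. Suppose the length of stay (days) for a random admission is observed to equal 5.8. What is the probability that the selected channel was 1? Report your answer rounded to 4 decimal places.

Likelihoods f(5.8 | ·): 1: 0.440541; 2: 0.30303; 3: 0.0634275.
Posterior ∝ prior × likelihood. Numerator for 1: 0.416667·0.440541 = 0.183559.
Normalizing constant: 0.416667·0.440541 + 0.416667·0.30303 + 0.166667·0.0634275 = 0.320393.
P(1 | observation) = 0.183559 / 0.320393 = 0.572918.

0.5729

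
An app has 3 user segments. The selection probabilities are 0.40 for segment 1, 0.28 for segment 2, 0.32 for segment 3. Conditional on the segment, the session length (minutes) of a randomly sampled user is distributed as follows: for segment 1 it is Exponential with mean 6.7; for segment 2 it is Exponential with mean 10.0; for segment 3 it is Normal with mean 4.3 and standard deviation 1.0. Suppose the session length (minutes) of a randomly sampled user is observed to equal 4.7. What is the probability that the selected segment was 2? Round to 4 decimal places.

0.1061

Likelihoods f(4.7 | ·): 1: 0.0740067; 2: 0.0625002; 3: 0.36827.
Posterior ∝ prior × likelihood. Numerator for 2: 0.28·0.0625002 = 0.0175001.
Normalizing constant: 0.4·0.0740067 + 0.28·0.0625002 + 0.32·0.36827 = 0.164949.
P(2 | observation) = 0.0175001 / 0.164949 = 0.106094.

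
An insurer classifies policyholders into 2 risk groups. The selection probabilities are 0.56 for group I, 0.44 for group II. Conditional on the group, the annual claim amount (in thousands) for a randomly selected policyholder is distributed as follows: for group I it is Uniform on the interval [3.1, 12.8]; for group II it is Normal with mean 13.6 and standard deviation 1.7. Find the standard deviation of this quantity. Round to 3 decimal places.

3.678

Per component, I: μ=7.95, E[X²]=71.0433; II: μ=13.6, E[X²]=187.85.
E[X] = 0.56·7.95 + 0.44·13.6 = 10.436.
E[X²] = 0.56·71.0433 + 0.44·187.85 = 122.438.
Var(X) = E[X²] − (E[X])² = 122.438 − 108.91 = 13.5282.
SD(X) = √13.5282 = 3.67807.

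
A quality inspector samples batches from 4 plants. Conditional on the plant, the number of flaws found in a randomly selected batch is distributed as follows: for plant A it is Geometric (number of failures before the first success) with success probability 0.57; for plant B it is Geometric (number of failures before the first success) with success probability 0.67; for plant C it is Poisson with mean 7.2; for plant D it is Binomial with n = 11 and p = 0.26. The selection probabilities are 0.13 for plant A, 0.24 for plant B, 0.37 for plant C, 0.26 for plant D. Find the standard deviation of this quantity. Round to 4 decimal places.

3.4453

Per component, A: μ=0.754386, E[X²]=1.89258; B: μ=0.492537, E[X²]=0.977723; C: μ=7.2, E[X²]=59.04; D: μ=2.86, E[X²]=10.296.
E[X] = 0.13·0.754386 + 0.24·0.492537 + 0.37·7.2 + 0.26·2.86 = 3.62388.
E[X²] = 0.13·1.89258 + 0.24·0.977723 + 0.37·59.04 + 0.26·10.296 = 25.0024.
Var(X) = E[X²] − (E[X])² = 25.0024 − 13.1325 = 11.8699.
SD(X) = √11.8699 = 3.44528.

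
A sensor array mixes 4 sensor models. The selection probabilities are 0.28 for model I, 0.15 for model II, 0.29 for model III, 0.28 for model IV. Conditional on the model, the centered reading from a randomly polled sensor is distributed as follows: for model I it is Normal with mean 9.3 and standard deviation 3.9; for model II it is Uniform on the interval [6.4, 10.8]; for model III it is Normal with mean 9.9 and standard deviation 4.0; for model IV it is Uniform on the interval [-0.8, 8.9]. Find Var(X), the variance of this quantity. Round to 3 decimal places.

Per component, I: μ=9.3, E[X²]=101.7; II: μ=8.6, E[X²]=75.5733; III: μ=9.9, E[X²]=114.01; IV: μ=4.05, E[X²]=24.2433.
E[X] = 0.28·9.3 + 0.15·8.6 + 0.29·9.9 + 0.28·4.05 = 7.899.
E[X²] = 0.28·101.7 + 0.15·75.5733 + 0.29·114.01 + 0.28·24.2433 = 79.663.
Var(X) = E[X²] − (E[X])² = 79.663 − 62.3942 = 17.2688.

17.269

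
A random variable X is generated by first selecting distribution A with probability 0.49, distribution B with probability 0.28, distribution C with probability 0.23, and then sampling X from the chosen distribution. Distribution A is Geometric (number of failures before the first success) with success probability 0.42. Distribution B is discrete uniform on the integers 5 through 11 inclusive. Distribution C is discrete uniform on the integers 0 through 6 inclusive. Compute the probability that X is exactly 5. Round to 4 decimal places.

0.0864

Conditional on each component, P(X = 5): A: 0.027567; B: 0.142857; C: 0.142857.
By total probability, P(X = 5) = 0.49·0.027567 + 0.28·0.142857 + 0.23·0.142857 = 0.086365.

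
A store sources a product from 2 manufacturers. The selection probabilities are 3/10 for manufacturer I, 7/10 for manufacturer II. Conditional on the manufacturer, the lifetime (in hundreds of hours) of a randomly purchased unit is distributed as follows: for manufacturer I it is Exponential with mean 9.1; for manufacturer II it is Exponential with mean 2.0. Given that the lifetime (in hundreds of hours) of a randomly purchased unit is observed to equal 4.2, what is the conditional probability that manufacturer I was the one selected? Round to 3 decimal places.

Likelihoods f(4.2 | ·): I: 0.0692652; II: 0.0612282.
Posterior ∝ prior × likelihood. Numerator for I: 0.3·0.0692652 = 0.0207796.
Normalizing constant: 0.3·0.0692652 + 0.7·0.0612282 = 0.0636393.
P(I | observation) = 0.0207796 / 0.0636393 = 0.326521.

0.327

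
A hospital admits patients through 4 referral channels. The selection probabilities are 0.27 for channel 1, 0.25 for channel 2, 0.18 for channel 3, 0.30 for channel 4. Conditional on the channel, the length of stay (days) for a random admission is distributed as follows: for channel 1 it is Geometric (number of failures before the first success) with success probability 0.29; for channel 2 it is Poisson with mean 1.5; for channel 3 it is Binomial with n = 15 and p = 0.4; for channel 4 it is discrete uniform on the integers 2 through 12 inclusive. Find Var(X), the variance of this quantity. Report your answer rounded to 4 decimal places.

11.8884

Per component, 1: μ=2.44828, E[X²]=14.4364; 2: μ=1.5, E[X²]=3.75; 3: μ=6, E[X²]=39.6; 4: μ=7, E[X²]=59.
E[X] = 0.27·2.44828 + 0.25·1.5 + 0.18·6 + 0.3·7 = 4.21603.
E[X²] = 0.27·14.4364 + 0.25·3.75 + 0.18·39.6 + 0.3·59 = 29.6633.
Var(X) = E[X²] − (E[X])² = 29.6633 − 17.7749 = 11.8884.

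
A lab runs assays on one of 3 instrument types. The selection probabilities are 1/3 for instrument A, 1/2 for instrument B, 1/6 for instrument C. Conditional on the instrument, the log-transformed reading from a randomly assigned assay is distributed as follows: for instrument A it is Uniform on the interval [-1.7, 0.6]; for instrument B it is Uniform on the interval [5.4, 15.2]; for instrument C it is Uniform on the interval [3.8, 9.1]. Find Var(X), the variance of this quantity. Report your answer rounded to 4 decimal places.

Per component, A: μ=-0.55, E[X²]=0.743333; B: μ=10.3, E[X²]=114.093; C: μ=6.45, E[X²]=43.9433.
E[X] = 0.333333·-0.55 + 0.5·10.3 + 0.166667·6.45 = 6.04167.
E[X²] = 0.333333·0.743333 + 0.5·114.093 + 0.166667·43.9433 = 64.6183.
Var(X) = E[X²] − (E[X])² = 64.6183 − 36.5017 = 28.1166.

28.1166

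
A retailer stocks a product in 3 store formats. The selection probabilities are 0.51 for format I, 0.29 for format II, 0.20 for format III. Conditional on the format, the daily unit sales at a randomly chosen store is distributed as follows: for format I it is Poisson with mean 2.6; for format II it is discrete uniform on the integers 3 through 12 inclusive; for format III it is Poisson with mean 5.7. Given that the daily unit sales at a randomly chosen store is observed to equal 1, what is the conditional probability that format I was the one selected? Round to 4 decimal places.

0.9627

Likelihoods P(X=1 | ·): I: 0.193111; II: 0; III: 0.019072.
Posterior ∝ prior × likelihood. Numerator for I: 0.51·0.193111 = 0.0984868.
Normalizing constant: 0.51·0.193111 + 0.29·0 + 0.2·0.019072 = 0.102301.
P(I | observation) = 0.0984868 / 0.102301 = 0.962714.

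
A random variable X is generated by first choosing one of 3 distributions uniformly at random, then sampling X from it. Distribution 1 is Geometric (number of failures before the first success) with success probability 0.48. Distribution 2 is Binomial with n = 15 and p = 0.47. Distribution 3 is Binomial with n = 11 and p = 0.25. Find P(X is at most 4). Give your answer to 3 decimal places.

Conditional on each component, P(X ≤ 4): 1: 0.96198; 2: 0.0920308; 3: 0.885374.
By total probability, P(X ≤ 4) = 0.333333·0.96198 + 0.333333·0.0920308 + 0.333333·0.885374 = 0.646461.

0.646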